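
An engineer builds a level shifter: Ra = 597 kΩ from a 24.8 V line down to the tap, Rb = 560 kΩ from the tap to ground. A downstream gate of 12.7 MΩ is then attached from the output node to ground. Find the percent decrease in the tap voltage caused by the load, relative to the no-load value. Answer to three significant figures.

The divider's output (Thévenin) resistance is Ra‖Rb = 289.0 kΩ.
Fractional drop under load = R_th/(R_th + R_L) = 289.0 / (289.0 + 12700) = 0.02225.
So the output falls by 2.22 %.

2.22 %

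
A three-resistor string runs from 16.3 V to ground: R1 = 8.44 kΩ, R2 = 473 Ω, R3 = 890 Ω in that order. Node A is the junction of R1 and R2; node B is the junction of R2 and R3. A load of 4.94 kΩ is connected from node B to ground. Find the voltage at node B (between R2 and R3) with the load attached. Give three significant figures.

V ≈ 1.27 V

At node B, R3 is in parallel with the load: R3‖R_L = 754.1 Ω.
Below node A the resistance is R2 + (R3‖R_L) = 1227 Ω, so V_A = 16.3 × 1227/9667 = 2.069 V.
Then V_B = V_A × (R3‖R_L)/(R2 + R3‖R_L) = 2.069 × 754.1/1227 = 1.27 V.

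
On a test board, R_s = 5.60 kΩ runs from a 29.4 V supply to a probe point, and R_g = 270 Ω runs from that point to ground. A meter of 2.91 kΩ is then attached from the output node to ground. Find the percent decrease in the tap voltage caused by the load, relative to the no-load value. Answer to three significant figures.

8.13 %

Unloaded V = 29.4 × 270/5870 = 1.3523 V.
Loaded: R_g‖R_L = 247.1 Ω, giving V = 29.4 × 247.1/5847 = 1.2423 V.
Drop = (1.3523 − 1.2423) / 1.3523 = 8.13 %.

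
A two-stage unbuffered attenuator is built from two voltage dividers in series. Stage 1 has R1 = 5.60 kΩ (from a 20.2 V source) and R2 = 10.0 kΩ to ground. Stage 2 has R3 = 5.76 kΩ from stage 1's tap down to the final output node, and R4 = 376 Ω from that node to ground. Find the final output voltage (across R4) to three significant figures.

V_out ≈ 0.501 V

Stage 2 presents R3+R4 = 6136 Ω as a load on stage 1's tap.
Stage 1's lower leg becomes R2‖(R3+R4) = 3803 Ω, so V_mid = 20.2 × 3803/9403 = 8.169 V.
Stage 2 is itself unloaded: V_out = V_mid × R4/(R3+R4) = 8.169 × 376/6136 = 0.501 V.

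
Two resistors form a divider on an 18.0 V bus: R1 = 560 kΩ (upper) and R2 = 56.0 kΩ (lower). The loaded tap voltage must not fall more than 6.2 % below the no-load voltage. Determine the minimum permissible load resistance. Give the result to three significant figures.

Output resistance R_th = R1‖R2 = (560 × 56.0)/616.0 = 50.91 kΩ.
The fractional drop is R_th/(R_th + R_L); requiring this ≤ 0.0620 gives R_L ≥ R_th(1/0.0620 − 1) = 50.91 × 15.13 = 770 kΩ.

R_L(min) ≈ 770 kΩ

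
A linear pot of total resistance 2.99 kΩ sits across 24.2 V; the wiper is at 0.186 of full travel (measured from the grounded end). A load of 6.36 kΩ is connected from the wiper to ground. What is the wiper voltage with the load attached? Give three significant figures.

The wiper splits the pot into (1−α)R = 2434 Ω above and αR = 556.1 Ω below.
Lower section ‖ load = 511.4 Ω.
V_wiper = 24.2 × 511.4/(2434 + 511.4) = 4.20 V.

V ≈ 4.20 V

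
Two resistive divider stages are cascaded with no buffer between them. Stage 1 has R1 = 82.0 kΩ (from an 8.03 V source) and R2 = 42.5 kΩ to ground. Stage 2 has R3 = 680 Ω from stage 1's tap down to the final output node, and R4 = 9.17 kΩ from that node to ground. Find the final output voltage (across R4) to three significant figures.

V_out ≈ 0.664 V

Stage 2 presents R3+R4 = 9850 Ω as a load on stage 1's tap.
Stage 1's lower leg becomes R2‖(R3+R4) = 7997 Ω, so V_mid = 8.03 × 7997/90000 = 0.7135 V.
Stage 2 is itself unloaded: V_out = V_mid × R4/(R3+R4) = 0.7135 × 9170/9850 = 0.664 V.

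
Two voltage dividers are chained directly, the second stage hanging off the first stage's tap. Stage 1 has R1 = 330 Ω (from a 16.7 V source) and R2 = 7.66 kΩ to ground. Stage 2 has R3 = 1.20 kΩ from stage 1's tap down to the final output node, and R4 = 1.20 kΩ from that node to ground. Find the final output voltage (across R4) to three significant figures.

V_out ≈ 7.07 V

Stage 2 presents R3+R4 = 2400 Ω as a load on stage 1's tap.
Stage 1's lower leg becomes R2‖(R3+R4) = 1827 Ω, so V_mid = 16.7 × 1827/2157 = 14.15 V.
Stage 2 is itself unloaded: V_out = V_mid × R4/(R3+R4) = 14.15 × 1200/2400 = 7.07 V.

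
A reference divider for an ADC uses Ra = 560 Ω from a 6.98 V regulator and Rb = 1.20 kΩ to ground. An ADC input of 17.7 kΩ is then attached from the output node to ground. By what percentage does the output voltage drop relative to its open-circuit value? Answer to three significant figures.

2.11 %

The divider's output (Thévenin) resistance is Ra‖Rb = 381.8 Ω.
Fractional drop under load = R_th/(R_th + R_L) = 381.8 / (381.8 + 17700) = 0.02112.
So the output falls by 2.11 %.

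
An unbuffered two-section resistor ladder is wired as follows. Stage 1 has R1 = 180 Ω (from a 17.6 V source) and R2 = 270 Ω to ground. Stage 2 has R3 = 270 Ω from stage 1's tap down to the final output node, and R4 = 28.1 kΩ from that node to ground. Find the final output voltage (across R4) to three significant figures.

Stage 2 presents R3+R4 = 28370 Ω as a load on stage 1's tap.
Stage 1's lower leg becomes R2‖(R3+R4) = 267.5 Ω, so V_mid = 17.6 × 267.5/447.5 = 10.52 V.
Stage 2 is itself unloaded: V_out = V_mid × R4/(R3+R4) = 10.52 × 28100/28370 = 10.4 V.

V_out ≈ 10.4 V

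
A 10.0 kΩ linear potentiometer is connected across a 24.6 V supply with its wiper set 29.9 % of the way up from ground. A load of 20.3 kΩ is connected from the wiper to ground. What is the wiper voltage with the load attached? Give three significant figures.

V ≈ 6.67 V

The wiper splits the pot into (1−α)R = 7.010 kΩ above and αR = 2.990 kΩ below.
Lower section ‖ load = 2.606 kΩ.
V_wiper = 24.6 × 2.606/(7.010 + 2.606) = 6.67 V.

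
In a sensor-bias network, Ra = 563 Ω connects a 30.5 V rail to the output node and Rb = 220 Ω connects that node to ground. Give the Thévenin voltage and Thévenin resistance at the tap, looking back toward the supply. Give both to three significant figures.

V_th = 8.57 V, R_th = 158 Ω

V_th is the open-circuit tap voltage: 30.5 × 220/(563 + 220) = 8.57 V.
With the supply zeroed, Ra and Rb appear in parallel from the tap: R_th = Ra‖Rb = (563 × 220)/783.0 = 158 Ω.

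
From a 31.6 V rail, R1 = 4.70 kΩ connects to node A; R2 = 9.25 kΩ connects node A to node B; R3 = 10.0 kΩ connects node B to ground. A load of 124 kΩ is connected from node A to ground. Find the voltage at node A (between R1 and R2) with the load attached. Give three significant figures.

Below node A the series string R2+R3 = 19.25 kΩ sits in parallel with the 124 kΩ load: 16.66 kΩ.
V_A = 31.6 × 16.66/(4.70 + 16.66) = 24.6 V.

V ≈ 24.6 V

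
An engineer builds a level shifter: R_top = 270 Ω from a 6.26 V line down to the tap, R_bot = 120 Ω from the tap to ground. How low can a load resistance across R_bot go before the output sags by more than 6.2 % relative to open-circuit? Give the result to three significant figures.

R_L(min) ≈ 1.26 kΩ

Output resistance R_th = R_top‖R_bot = (270 × 120)/390.0 = 83.08 Ω.
The fractional drop is R_th/(R_th + R_L); requiring this ≤ 0.0620 gives R_L ≥ R_th(1/0.0620 − 1) = 83.08 × 15.13 = 1.26 kΩ.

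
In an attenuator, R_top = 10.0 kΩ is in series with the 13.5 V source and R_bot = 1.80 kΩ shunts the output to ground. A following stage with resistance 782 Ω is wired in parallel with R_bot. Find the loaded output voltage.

V_out ≈ 0.698 V

The load sits in parallel with R_bot: R_bot‖R_L = (1800 × 782) / (1800 + 782) = 545.2 Ω.
V_out = 13.5 × 545.2 / (10000 + 545.2) = 13.5 × 545.2/10550 = 0.698 V.
(Unloaded it would have been 2.06 V.)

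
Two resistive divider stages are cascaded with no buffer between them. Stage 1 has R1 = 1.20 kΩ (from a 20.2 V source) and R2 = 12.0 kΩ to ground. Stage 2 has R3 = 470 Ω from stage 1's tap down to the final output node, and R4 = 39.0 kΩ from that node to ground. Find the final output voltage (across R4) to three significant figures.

Stage 2 presents R3+R4 = 39470 Ω as a load on stage 1's tap.
Stage 1's lower leg becomes R2‖(R3+R4) = 9202 Ω, so V_mid = 20.2 × 9202/10400 = 17.87 V.
Stage 2 is itself unloaded: V_out = V_mid × R4/(R3+R4) = 17.87 × 39000/39470 = 17.7 V.

V_out ≈ 17.7 V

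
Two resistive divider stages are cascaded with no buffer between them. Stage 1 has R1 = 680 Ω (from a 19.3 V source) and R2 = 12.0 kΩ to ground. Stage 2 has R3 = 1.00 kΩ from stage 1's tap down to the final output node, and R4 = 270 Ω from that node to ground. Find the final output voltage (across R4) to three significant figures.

V_out ≈ 2.58 V

Stage 2 presents R3+R4 = 1270 Ω as a load on stage 1's tap.
Stage 1's lower leg becomes R2‖(R3+R4) = 1148 Ω, so V_mid = 19.3 × 1148/1828 = 12.12 V.
Stage 2 is itself unloaded: V_out = V_mid × R4/(R3+R4) = 12.12 × 270/1270 = 2.58 V.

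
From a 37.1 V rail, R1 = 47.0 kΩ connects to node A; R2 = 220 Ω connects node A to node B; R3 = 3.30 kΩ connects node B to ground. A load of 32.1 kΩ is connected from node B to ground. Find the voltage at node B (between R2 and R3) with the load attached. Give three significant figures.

At node B, R3 is in parallel with the load: R3‖R_L = 2992 Ω.
Below node A the resistance is R2 + (R3‖R_L) = 3212 Ω, so V_A = 37.1 × 3212/50210 = 2.373 V.
Then V_B = V_A × (R3‖R_L)/(R2 + R3‖R_L) = 2.373 × 2992/3212 = 2.21 V.

V ≈ 2.21 V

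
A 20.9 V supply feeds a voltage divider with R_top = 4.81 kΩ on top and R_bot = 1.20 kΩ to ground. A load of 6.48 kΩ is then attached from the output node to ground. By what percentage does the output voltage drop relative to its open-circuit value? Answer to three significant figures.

12.9 %

Unloaded V = 20.9 × 1.20/6.010 = 4.1730 V.
Loaded: R_bot‖R_L = 1.012 kΩ, giving V = 20.9 × 1.012/5.822 = 3.6344 V.
Drop = (4.1730 − 3.6344) / 4.1730 = 12.9 %.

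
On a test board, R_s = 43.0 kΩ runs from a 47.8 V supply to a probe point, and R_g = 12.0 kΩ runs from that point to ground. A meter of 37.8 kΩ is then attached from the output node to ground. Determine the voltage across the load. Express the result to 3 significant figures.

The load sits in parallel with R_g: R_g‖R_L = (12.0 × 37.8) / (12.0 + 37.8) = 9.108 kΩ.
V_out = 47.8 × 9.108 / (43.0 + 9.108) = 47.8 × 9.108/52.11 = 8.36 V.

V_out ≈ 8.36 V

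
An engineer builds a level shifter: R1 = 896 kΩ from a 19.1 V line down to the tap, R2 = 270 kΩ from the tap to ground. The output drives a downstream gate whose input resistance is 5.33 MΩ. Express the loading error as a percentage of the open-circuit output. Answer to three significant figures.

The divider's output (Thévenin) resistance is R1‖R2 = 207.5 kΩ.
Fractional drop under load = R_th/(R_th + R_L) = 207.5 / (207.5 + 5330) = 0.03747.
So the output falls by 3.75 %.

3.75 %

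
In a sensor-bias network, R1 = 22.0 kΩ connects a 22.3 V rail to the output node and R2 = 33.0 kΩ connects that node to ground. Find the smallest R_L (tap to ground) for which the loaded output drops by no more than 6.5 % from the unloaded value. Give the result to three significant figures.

R_L(min) ≈ 190 kΩ

Output resistance R_th = R1‖R2 = (22.0 × 33.0)/55.00 = 13.20 kΩ.
The fractional drop is R_th/(R_th + R_L); requiring this ≤ 0.0650 gives R_L ≥ R_th(1/0.0650 − 1) = 13.20 × 14.38 = 190 kΩ.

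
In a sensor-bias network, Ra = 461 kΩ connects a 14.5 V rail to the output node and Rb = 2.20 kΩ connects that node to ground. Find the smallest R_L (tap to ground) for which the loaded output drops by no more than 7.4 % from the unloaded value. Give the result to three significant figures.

Output resistance R_th = Ra‖Rb = (461 × 2.20)/463.2 = 2.190 kΩ.
The fractional drop is R_th/(R_th + R_L); requiring this ≤ 0.0740 gives R_L ≥ R_th(1/0.0740 − 1) = 2.190 × 12.51 = 27.4 kΩ.

R_L(min) ≈ 27.4 kΩ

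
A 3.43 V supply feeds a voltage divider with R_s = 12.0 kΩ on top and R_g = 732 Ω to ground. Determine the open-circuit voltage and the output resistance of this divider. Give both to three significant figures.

V_th = 0.197 V, R_th = 690 Ω

V_th is the open-circuit tap voltage: 3.43 × 732/(12000 + 732) = 0.197 V.
With the supply zeroed, R_s and R_g appear in parallel from the tap: R_th = R_s‖R_g = (12000 × 732)/12730 = 690 Ω.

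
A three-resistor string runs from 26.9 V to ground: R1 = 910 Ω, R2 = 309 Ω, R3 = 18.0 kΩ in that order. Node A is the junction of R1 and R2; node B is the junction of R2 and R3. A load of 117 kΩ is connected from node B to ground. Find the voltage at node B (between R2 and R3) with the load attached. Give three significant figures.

At node B, R3 is in parallel with the load: R3‖R_L = 15600 Ω.
Below node A the resistance is R2 + (R3‖R_L) = 15910 Ω, so V_A = 26.9 × 15910/16820 = 25.44 V.
Then V_B = V_A × (R3‖R_L)/(R2 + R3‖R_L) = 25.44 × 15600/15910 = 25.0 V.

V ≈ 25.0 V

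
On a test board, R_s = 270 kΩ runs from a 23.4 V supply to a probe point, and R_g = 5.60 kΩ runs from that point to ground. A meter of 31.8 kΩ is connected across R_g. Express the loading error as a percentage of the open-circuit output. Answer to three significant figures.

Unloaded V = 23.4 × 5.60/275.6 = 0.47547 V.
Loaded: R_g‖R_L = 4.761 kΩ, giving V = 23.4 × 4.761/274.8 = 0.40551 V.
Drop = (0.47547 − 0.40551) / 0.47547 = 14.7 %.

14.7 %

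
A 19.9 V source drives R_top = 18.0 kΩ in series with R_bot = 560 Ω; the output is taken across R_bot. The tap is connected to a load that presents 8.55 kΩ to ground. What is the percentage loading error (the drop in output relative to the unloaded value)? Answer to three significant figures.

The divider's output (Thévenin) resistance is R_top‖R_bot = 543.1 Ω.
Fractional drop under load = R_th/(R_th + R_L) = 543.1 / (543.1 + 8550) = 0.05973.
So the output falls by 5.97 %.

5.97 %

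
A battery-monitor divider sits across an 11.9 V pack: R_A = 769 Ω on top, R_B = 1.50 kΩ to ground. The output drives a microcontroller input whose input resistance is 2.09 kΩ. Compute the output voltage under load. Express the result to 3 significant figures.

V_out ≈ 6.33 V

The load sits in parallel with R_B: R_B‖R_L = (1500 × 2090) / (1500 + 2090) = 873.3 Ω.
V_out = 11.9 × 873.3 / (769 + 873.3) = 11.9 × 873.3/1642 = 6.33 V.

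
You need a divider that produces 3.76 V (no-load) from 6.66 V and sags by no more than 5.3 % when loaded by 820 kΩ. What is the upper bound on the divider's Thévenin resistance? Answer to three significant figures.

R_th ≤ 45.9 kΩ

Loading drop = R_th/(R_th + R_L) ≤ 0.0530, so R_th ≤ R_L · ε/(1−ε) = 820 kΩ × 0.0530/0.9470 = 45.9 kΩ.
(Any R1, R2 with R2/(R1+R2) = 0.565 and R1‖R2 ≤ 45.9 kΩ will meet the spec.)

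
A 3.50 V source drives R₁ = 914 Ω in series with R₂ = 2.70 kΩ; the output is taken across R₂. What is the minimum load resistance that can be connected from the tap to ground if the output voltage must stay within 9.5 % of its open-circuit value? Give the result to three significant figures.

R_L(min) ≈ 6.50 kΩ

Output resistance R_th = R₁‖R₂ = (914 × 2700)/3614 = 682.8 Ω.
The fractional drop is R_th/(R_th + R_L); requiring this ≤ 0.0950 gives R_L ≥ R_th(1/0.0950 − 1) = 682.8 × 9.526 = 6.50 kΩ.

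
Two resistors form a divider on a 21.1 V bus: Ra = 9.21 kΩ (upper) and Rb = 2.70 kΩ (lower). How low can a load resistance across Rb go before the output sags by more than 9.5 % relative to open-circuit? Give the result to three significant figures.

R_L(min) ≈ 19.9 kΩ

Output resistance R_th = Ra‖Rb = (9.21 × 2.70)/11.91 = 2.088 kΩ.
The fractional drop is R_th/(R_th + R_L); requiring this ≤ 0.0950 gives R_L ≥ R_th(1/0.0950 − 1) = 2.088 × 9.526 = 19.9 kΩ.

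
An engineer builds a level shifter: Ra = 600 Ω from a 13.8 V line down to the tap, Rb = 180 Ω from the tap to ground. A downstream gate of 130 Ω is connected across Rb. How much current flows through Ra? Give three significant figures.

I ≈ 20.4 mA

Rb‖R_L = 75.48 Ω, so the source sees Ra + Rb‖R_L = 675.5 Ω.
I = 13.8 V / 675.5 Ω = 20.4 mA.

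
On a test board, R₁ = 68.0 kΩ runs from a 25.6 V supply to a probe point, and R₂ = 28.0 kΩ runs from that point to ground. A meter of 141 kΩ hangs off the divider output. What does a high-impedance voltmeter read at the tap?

V_out ≈ 6.55 V

The load sits in parallel with R₂: R₂‖R_L = (28.0 × 141) / (28.0 + 141) = 23.36 kΩ.
V_out = 25.6 × 23.36 / (68.0 + 23.36) = 25.6 × 23.36/91.36 = 6.55 V.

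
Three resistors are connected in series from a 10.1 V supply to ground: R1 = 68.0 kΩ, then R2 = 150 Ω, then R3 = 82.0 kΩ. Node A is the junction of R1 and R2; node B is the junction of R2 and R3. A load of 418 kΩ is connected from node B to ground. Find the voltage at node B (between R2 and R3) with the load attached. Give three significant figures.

V ≈ 5.06 V

At node B, R3 is in parallel with the load: R3‖R_L = 68550 Ω.
Below node A the resistance is R2 + (R3‖R_L) = 68700 Ω, so V_A = 10.1 × 68700/136700 = 5.076 V.
Then V_B = V_A × (R3‖R_L)/(R2 + R3‖R_L) = 5.076 × 68550/68700 = 5.06 V.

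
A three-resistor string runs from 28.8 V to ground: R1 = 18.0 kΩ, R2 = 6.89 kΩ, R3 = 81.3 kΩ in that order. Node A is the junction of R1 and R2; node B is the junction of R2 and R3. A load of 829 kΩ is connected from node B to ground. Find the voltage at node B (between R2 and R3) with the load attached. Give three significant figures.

V ≈ 21.6 V

At node B, R3 is in parallel with the load: R3‖R_L = 74.04 kΩ.
Below node A the resistance is R2 + (R3‖R_L) = 80.93 kΩ, so V_A = 28.8 × 80.93/98.93 = 23.56 V.
Then V_B = V_A × (R3‖R_L)/(R2 + R3‖R_L) = 23.56 × 74.04/80.93 = 21.6 V.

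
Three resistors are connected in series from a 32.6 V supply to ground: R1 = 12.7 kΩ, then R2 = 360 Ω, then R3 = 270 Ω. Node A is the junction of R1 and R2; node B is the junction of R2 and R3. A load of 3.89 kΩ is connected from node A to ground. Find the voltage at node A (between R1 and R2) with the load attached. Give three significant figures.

Below node A the series string R2+R3 = 630.0 Ω sits in parallel with the 3890 Ω load: 542.2 Ω.
V_A = 32.6 × 542.2/(12700 + 542.2) = 1.33 V.

V ≈ 1.33 V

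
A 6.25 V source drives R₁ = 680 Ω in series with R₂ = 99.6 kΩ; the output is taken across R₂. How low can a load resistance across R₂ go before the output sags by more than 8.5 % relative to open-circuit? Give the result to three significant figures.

R_L(min) ≈ 7.27 kΩ

Output resistance R_th = R₁‖R₂ = (680 × 99600)/100300 = 675.4 Ω.
The fractional drop is R_th/(R_th + R_L); requiring this ≤ 0.0850 gives R_L ≥ R_th(1/0.0850 − 1) = 675.4 × 10.76 = 7.27 kΩ.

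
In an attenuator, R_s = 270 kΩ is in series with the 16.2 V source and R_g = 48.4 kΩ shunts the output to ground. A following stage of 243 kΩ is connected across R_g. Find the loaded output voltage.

V_out ≈ 2.11 V

The load sits in parallel with R_g: R_g‖R_L = (48.4 × 243) / (48.4 + 243) = 40.36 kΩ.
V_out = 16.2 × 40.36 / (270 + 40.36) = 16.2 × 40.36/310.4 = 2.11 V.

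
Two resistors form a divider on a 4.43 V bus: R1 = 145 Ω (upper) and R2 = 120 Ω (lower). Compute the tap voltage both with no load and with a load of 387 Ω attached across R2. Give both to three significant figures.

Open-circuit: V = 4.43 × 120/(145 + 120) = 2.01 V.
With the load, R2 becomes R2‖R_L = 91.60 Ω, so V = 4.43 × 91.60/236.6 = 1.72 V.

Unloaded: 2.01 V; loaded: 1.72 V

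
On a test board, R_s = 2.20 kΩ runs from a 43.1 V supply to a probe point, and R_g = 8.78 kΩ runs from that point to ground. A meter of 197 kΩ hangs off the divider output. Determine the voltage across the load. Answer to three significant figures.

V_out ≈ 34.2 V

The load sits in parallel with R_g: R_g‖R_L = (8.78 × 197) / (8.78 + 197) = 8.405 kΩ.
V_out = 43.1 × 8.405 / (2.20 + 8.405) = 43.1 × 8.405/10.61 = 34.2 V.
(Unloaded it would have been 34.5 V.)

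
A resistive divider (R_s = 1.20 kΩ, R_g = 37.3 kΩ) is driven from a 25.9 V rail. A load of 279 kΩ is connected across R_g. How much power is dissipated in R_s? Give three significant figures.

P ≈ 0.692 mW

Total resistance from the source is R_s + (R_g‖R_L) = 34.10 kΩ, so I = 25.9/34.10 kΩ = 0.7595 mA.
P = I²·R_s = (0.7595 mA)² × 1.20 kΩ = 0.692 mW.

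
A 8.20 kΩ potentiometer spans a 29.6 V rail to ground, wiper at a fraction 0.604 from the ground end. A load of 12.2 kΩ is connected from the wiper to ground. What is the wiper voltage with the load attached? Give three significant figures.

V ≈ 15.4 V

The wiper splits the pot into (1−α)R = 3.247 kΩ above and αR = 4.953 kΩ below.
Lower section ‖ load = 3.523 kΩ.
V_wiper = 29.6 × 3.523/(3.247 + 3.523) = 15.4 V.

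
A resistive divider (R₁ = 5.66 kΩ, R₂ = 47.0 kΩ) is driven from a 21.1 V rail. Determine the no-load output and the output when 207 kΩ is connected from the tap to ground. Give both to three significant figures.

Open-circuit: V = 21.1 × 47.0/(5.66 + 47.0) = 18.8 V.
With the load, R₂ becomes R₂‖R_L = 38.30 kΩ, so V = 21.1 × 38.30/43.96 = 18.4 V.

Unloaded: 18.8 V; loaded: 18.4 V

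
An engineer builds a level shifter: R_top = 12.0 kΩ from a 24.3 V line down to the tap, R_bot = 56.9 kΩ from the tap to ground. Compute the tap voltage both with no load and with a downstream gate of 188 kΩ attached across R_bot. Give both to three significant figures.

Unloaded: 20.1 V; loaded: 19.1 V

Open-circuit: V = 24.3 × 56.9/(12.0 + 56.9) = 20.1 V.
With the load, R_bot becomes R_bot‖R_L = 43.68 kΩ, so V = 24.3 × 43.68/55.68 = 19.1 V.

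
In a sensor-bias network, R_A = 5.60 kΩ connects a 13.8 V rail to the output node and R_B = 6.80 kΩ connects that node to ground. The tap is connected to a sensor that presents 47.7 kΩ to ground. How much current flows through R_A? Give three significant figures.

I ≈ 1.19 mA

R_B‖R_L = 5.952 kΩ, so the source sees R_A + R_B‖R_L = 11.55 kΩ.
I = 13.8 V / 11.55 kΩ = 1.19 mA.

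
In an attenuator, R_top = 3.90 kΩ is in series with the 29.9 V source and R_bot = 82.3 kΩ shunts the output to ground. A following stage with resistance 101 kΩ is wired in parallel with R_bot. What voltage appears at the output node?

The load sits in parallel with R_bot: R_bot‖R_L = (82.3 × 101) / (82.3 + 101) = 45.35 kΩ.
V_out = 29.9 × 45.35 / (3.90 + 45.35) = 29.9 × 45.35/49.25 = 27.5 V.

V_out ≈ 27.5 V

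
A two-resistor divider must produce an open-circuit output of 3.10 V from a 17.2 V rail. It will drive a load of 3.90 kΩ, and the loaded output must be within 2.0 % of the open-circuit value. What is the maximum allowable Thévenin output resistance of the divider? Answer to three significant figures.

R_th ≤ 79.6 Ω

Loading drop = R_th/(R_th + R_L) ≤ 0.0200, so R_th ≤ R_L · ε/(1−ε) = 3.90 kΩ × 0.0200/0.9800 = 79.6 Ω.
(Any R1, R2 with R2/(R1+R2) = 0.180 and R1‖R2 ≤ 79.6 Ω will meet the spec.)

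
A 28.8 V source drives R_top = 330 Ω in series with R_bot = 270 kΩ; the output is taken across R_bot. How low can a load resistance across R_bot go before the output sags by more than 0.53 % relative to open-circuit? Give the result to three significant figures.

R_L(min) ≈ 61.9 kΩ

Output resistance R_th = R_top‖R_bot = (330 × 270000)/270300 = 329.6 Ω.
The fractional drop is R_th/(R_th + R_L); requiring this ≤ 0.00530 gives R_L ≥ R_th(1/0.00530 − 1) = 329.6 × 187.7 = 61.9 kΩ.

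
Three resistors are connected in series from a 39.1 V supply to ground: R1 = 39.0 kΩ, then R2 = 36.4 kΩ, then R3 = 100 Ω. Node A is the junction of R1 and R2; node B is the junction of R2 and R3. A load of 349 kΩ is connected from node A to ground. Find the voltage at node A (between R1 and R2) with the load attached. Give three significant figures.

V ≈ 17.9 V

Below node A the series string R2+R3 = 36500 Ω sits in parallel with the 349000 Ω load: 33040 Ω.
V_A = 39.1 × 33040/(39000 + 33040) = 17.9 V.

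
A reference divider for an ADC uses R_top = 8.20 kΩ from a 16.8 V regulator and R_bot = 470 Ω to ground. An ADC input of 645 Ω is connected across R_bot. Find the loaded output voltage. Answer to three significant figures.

The load sits in parallel with R_bot: R_bot‖R_L = (470 × 645) / (470 + 645) = 271.9 Ω.
V_out = 16.8 × 271.9 / (8200 + 271.9) = 16.8 × 271.9/8472 = 0.539 V.

V_out ≈ 0.539 V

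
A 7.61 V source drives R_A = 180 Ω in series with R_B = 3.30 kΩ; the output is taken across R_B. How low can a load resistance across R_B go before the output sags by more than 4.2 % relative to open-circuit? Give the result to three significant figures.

Output resistance R_th = R_A‖R_B = (180 × 3300)/3480 = 170.7 Ω.
The fractional drop is R_th/(R_th + R_L); requiring this ≤ 0.0420 gives R_L ≥ R_th(1/0.0420 − 1) = 170.7 × 22.81 = 3.89 kΩ.

R_L(min) ≈ 3.89 kΩ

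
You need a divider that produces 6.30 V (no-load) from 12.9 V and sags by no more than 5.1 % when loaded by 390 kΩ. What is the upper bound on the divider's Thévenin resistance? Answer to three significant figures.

Loading drop = R_th/(R_th + R_L) ≤ 0.0510, so R_th ≤ R_L · ε/(1−ε) = 390 kΩ × 0.0510/0.9490 = 21.0 kΩ.

R_th ≤ 21.0 kΩ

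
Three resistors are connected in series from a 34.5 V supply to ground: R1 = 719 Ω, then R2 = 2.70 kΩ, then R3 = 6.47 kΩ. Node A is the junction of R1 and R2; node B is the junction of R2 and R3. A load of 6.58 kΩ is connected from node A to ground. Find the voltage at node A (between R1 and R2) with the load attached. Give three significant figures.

V ≈ 29.0 V

Below node A the series string R2+R3 = 9170 Ω sits in parallel with the 6580 Ω load: 3831 Ω.
V_A = 34.5 × 3831/(719 + 3831) = 29.0 V.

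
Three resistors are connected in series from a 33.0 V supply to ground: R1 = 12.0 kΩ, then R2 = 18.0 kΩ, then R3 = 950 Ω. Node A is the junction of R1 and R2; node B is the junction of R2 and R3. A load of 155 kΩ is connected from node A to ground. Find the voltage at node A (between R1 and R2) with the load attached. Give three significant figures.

Below node A the series string R2+R3 = 18950 Ω sits in parallel with the 155000 Ω load: 16890 Ω.
V_A = 33.0 × 16890/(12000 + 16890) = 19.3 V.

V ≈ 19.3 V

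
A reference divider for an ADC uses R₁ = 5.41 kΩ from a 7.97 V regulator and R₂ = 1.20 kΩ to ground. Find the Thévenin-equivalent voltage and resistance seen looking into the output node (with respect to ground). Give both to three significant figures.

V_th is the open-circuit tap voltage: 7.97 × 1.20/(5.41 + 1.20) = 1.45 V.
With the supply zeroed, R₁ and R₂ appear in parallel from the tap: R_th = R₁‖R₂ = (5.41 × 1.20)/6.610 = 982 Ω.

V_th = 1.45 V, R_th = 982 Ω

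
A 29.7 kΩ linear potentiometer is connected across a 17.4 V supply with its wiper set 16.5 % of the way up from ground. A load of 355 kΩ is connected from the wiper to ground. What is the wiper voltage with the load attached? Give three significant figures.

V ≈ 2.84 V

The wiper splits the pot into (1−α)R = 24.80 kΩ above and αR = 4.901 kΩ below.
Lower section ‖ load = 4.834 kΩ.
V_wiper = 17.4 × 4.834/(24.80 + 4.834) = 2.84 V.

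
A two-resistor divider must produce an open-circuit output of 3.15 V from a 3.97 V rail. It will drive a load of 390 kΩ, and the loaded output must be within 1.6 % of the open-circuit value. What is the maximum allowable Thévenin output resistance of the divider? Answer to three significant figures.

R_th ≤ 6.34 kΩ

Loading drop = R_th/(R_th + R_L) ≤ 0.0160, so R_th ≤ R_L · ε/(1−ε) = 390 kΩ × 0.0160/0.9840 = 6.34 kΩ.
(Any R1, R2 with R2/(R1+R2) = 0.793 and R1‖R2 ≤ 6.34 kΩ will meet the spec.)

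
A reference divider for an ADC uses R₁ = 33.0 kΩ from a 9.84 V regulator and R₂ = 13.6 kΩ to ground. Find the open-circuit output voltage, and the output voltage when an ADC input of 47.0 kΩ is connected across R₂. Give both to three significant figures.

Open-circuit: V = 9.84 × 13.6/(33.0 + 13.6) = 2.87 V.
With the load, R₂ becomes R₂‖R_L = 10.55 kΩ, so V = 9.84 × 10.55/43.55 = 2.38 V.

Unloaded: 2.87 V; loaded: 2.38 V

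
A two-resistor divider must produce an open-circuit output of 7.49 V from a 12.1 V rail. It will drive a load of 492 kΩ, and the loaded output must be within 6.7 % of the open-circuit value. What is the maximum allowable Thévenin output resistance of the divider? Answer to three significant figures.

R_th ≤ 35.3 kΩ

Loading drop = R_th/(R_th + R_L) ≤ 0.0670, so R_th ≤ R_L · ε/(1−ε) = 492 kΩ × 0.0670/0.9330 = 35.3 kΩ.
(Any R1, R2 with R2/(R1+R2) = 0.619 and R1‖R2 ≤ 35.3 kΩ will meet the spec.)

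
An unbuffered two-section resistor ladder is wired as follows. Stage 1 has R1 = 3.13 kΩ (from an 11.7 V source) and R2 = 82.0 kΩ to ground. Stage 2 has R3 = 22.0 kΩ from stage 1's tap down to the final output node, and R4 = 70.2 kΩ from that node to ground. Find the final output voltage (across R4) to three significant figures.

V_out ≈ 8.31 V

Stage 2 presents R3+R4 = 92.20 kΩ as a load on stage 1's tap.
Stage 1's lower leg becomes R2‖(R3+R4) = 43.40 kΩ, so V_mid = 11.7 × 43.40/46.53 = 10.91 V.
Stage 2 is itself unloaded: V_out = V_mid × R4/(R3+R4) = 10.91 × 70.2/92.20 = 8.31 V.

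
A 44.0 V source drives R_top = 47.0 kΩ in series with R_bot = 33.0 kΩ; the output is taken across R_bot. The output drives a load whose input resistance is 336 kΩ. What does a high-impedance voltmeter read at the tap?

The load sits in parallel with R_bot: R_bot‖R_L = (33.0 × 336) / (33.0 + 336) = 30.05 kΩ.
V_out = 44.0 × 30.05 / (47.0 + 30.05) = 44.0 × 30.05/77.05 = 17.2 V.
(Unloaded it would have been 18.1 V.)

V_out ≈ 17.2 V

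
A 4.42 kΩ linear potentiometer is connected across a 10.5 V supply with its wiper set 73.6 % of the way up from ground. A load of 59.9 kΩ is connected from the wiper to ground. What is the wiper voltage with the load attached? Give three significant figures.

V ≈ 7.62 V

The wiper splits the pot into (1−α)R = 1.167 kΩ above and αR = 3.253 kΩ below.
Lower section ‖ load = 3.086 kΩ.
V_wiper = 10.5 × 3.086/(1.167 + 3.086) = 7.62 V.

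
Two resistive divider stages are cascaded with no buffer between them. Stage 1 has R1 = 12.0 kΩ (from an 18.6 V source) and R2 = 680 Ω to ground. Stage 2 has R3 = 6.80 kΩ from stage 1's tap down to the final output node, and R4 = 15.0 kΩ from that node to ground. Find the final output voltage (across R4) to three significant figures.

Stage 2 presents R3+R4 = 21800 Ω as a load on stage 1's tap.
Stage 1's lower leg becomes R2‖(R3+R4) = 659.4 Ω, so V_mid = 18.6 × 659.4/12660 = 0.9689 V.
Stage 2 is itself unloaded: V_out = V_mid × R4/(R3+R4) = 0.9689 × 15000/21800 = 0.667 V.

V_out ≈ 0.667 V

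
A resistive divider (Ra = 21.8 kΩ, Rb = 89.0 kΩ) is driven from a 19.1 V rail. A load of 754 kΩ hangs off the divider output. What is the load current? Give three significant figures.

I_L ≈ 0.0199 mA

Rb‖R_L = 79.60 kΩ; V_out = 19.1 × 79.60/101.4 = 14.99 V.
I_L = V_out / R_L = 14.99 / 754 kΩ = 0.0199 mA.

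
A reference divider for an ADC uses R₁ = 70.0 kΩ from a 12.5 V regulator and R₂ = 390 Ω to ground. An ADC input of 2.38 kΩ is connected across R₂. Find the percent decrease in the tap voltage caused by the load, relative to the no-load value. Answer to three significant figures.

Unloaded V = 12.5 × 390/70390 = 0.069257 V.
Loaded: R₂‖R_L = 335.1 Ω, giving V = 12.5 × 335.1/70340 = 0.059552 V.
Drop = (0.069257 − 0.059552) / 0.069257 = 14.0 %.

14.0 %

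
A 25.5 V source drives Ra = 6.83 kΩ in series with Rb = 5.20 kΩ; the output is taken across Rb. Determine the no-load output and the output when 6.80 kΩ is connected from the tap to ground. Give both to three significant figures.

Unloaded: 11.0 V; loaded: 7.69 V

Open-circuit: V = 25.5 × 5.20/(6.83 + 5.20) = 11.0 V.
With the load, Rb becomes Rb‖R_L = 2.947 kΩ, so V = 25.5 × 2.947/9.777 = 7.69 V.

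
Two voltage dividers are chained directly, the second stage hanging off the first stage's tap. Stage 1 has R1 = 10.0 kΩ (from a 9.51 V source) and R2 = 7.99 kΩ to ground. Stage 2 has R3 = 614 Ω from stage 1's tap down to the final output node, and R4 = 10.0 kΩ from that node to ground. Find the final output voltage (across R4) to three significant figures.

Stage 2 presents R3+R4 = 10610 Ω as a load on stage 1's tap.
Stage 1's lower leg becomes R2‖(R3+R4) = 4558 Ω, so V_mid = 9.51 × 4558/14560 = 2.978 V.
Stage 2 is itself unloaded: V_out = V_mid × R4/(R3+R4) = 2.978 × 10000/10610 = 2.81 V.

V_out ≈ 2.81 V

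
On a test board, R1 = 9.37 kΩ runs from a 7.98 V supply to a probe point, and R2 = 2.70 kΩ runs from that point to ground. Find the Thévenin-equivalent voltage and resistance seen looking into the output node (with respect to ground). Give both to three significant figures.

V_th = 1.79 V, R_th = 2.10 kΩ

V_th is the open-circuit tap voltage: 7.98 × 2.70/(9.37 + 2.70) = 1.79 V.
With the supply zeroed, R1 and R2 appear in parallel from the tap: R_th = R1‖R2 = (9.37 × 2.70)/12.07 = 2.10 kΩ.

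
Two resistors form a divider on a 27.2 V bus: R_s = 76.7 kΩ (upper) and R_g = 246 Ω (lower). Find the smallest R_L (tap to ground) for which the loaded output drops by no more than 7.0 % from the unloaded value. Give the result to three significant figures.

Output resistance R_th = R_s‖R_g = (76700 × 246)/76950 = 245.2 Ω.
The fractional drop is R_th/(R_th + R_L); requiring this ≤ 0.0700 gives R_L ≥ R_th(1/0.0700 − 1) = 245.2 × 13.29 = 3.26 kΩ.

R_L(min) ≈ 3.26 kΩ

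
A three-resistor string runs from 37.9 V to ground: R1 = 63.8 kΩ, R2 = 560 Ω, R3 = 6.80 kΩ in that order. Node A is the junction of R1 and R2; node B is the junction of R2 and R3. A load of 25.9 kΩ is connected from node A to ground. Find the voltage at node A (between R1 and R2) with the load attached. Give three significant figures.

V ≈ 3.12 V

Below node A the series string R2+R3 = 7360 Ω sits in parallel with the 25900 Ω load: 5731 Ω.
V_A = 37.9 × 5731/(63800 + 5731) = 3.12 V.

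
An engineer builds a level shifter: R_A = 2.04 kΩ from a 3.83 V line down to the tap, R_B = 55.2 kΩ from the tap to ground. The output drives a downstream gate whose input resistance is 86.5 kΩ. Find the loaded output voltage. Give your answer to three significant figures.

The load sits in parallel with R_B: R_B‖R_L = (55.2 × 86.5) / (55.2 + 86.5) = 33.70 kΩ.
V_out = 3.83 × 33.70 / (2.04 + 33.70) = 3.83 × 33.70/35.74 = 3.61 V.

V_out ≈ 3.61 V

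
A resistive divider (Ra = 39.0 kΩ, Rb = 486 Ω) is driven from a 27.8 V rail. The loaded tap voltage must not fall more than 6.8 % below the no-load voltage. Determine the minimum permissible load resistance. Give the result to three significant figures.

R_L(min) ≈ 6.58 kΩ

Output resistance R_th = Ra‖Rb = (39000 × 486)/39490 = 480.0 Ω.
The fractional drop is R_th/(R_th + R_L); requiring this ≤ 0.0680 gives R_L ≥ R_th(1/0.0680 − 1) = 480.0 × 13.71 = 6.58 kΩ.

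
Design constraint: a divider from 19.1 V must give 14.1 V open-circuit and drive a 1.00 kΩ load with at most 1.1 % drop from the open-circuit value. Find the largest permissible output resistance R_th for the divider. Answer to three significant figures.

Loading drop = R_th/(R_th + R_L) ≤ 0.0110, so R_th ≤ R_L · ε/(1−ε) = 1.00 kΩ × 0.0110/0.9890 = 11.1 Ω.

R_th ≤ 11.1 Ω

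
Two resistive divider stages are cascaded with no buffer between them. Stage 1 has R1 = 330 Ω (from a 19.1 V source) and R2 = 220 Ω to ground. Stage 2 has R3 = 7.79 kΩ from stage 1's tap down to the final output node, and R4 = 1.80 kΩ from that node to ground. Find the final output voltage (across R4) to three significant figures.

Stage 2 presents R3+R4 = 9590 Ω as a load on stage 1's tap.
Stage 1's lower leg becomes R2‖(R3+R4) = 215.1 Ω, so V_mid = 19.1 × 215.1/545.1 = 7.536 V.
Stage 2 is itself unloaded: V_out = V_mid × R4/(R3+R4) = 7.536 × 1800/9590 = 1.41 V.

V_out ≈ 1.41 V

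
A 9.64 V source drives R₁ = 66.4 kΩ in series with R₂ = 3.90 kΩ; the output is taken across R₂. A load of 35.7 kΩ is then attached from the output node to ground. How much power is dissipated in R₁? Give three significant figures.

P ≈ 1.26 mW

Total resistance from the source is R₁ + (R₂‖R_L) = 69.92 kΩ, so I = 9.64/69.92 kΩ = 0.1379 mA.
P = I²·R₁ = (0.1379 mA)² × 66.4 kΩ = 1.26 mW.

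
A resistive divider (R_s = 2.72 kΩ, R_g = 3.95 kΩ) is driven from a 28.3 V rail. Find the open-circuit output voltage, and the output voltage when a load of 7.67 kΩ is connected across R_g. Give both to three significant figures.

Open-circuit: V = 28.3 × 3.95/(2.72 + 3.95) = 16.8 V.
With the load, R_g becomes R_g‖R_L = 2.607 kΩ, so V = 28.3 × 2.607/5.327 = 13.9 V.

Unloaded: 16.8 V; loaded: 13.9 V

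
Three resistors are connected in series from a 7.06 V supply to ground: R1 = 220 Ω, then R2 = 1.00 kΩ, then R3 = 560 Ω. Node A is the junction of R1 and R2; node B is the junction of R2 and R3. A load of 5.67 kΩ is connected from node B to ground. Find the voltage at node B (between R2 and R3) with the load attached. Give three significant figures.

V ≈ 2.08 V

At node B, R3 is in parallel with the load: R3‖R_L = 509.7 Ω.
Below node A the resistance is R2 + (R3‖R_L) = 1510 Ω, so V_A = 7.06 × 1510/1730 = 6.162 V.
Then V_B = V_A × (R3‖R_L)/(R2 + R3‖R_L) = 6.162 × 509.7/1510 = 2.08 V.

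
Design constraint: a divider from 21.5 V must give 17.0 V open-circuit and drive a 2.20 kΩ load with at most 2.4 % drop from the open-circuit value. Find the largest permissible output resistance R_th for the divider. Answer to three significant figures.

Loading drop = R_th/(R_th + R_L) ≤ 0.0240, so R_th ≤ R_L · ε/(1−ε) = 2.20 kΩ × 0.0240/0.9760 = 54.1 Ω.

R_th ≤ 54.1 Ω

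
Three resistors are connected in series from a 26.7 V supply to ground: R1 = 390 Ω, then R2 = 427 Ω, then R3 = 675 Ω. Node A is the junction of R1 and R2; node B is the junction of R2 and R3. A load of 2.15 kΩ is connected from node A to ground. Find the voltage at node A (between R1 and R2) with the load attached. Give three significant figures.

V ≈ 17.4 V

Below node A the series string R2+R3 = 1102 Ω sits in parallel with the 2150 Ω load: 728.6 Ω.
V_A = 26.7 × 728.6/(390 + 728.6) = 17.4 V.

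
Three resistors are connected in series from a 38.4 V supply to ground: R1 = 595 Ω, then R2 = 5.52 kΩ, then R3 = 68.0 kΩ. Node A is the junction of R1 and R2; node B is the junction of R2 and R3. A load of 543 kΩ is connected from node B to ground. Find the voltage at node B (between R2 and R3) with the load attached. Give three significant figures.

At node B, R3 is in parallel with the load: R3‖R_L = 60430 Ω.
Below node A the resistance is R2 + (R3‖R_L) = 65950 Ω, so V_A = 38.4 × 65950/66550 = 38.06 V.
Then V_B = V_A × (R3‖R_L)/(R2 + R3‖R_L) = 38.06 × 60430/65950 = 34.9 V.

V ≈ 34.9 V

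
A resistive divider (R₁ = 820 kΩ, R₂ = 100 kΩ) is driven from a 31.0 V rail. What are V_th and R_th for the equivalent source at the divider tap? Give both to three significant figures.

V_th = 3.37 V, R_th = 89.1 kΩ

V_th is the open-circuit tap voltage: 31.0 × 100/(820 + 100) = 3.37 V.
With the supply zeroed, R₁ and R₂ appear in parallel from the tap: R_th = R₁‖R₂ = (820 × 100)/920.0 = 89.1 kΩ.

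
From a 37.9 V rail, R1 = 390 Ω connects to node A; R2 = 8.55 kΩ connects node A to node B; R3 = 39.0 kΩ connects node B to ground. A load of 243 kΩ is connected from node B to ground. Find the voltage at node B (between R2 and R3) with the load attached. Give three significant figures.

V ≈ 29.9 V

At node B, R3 is in parallel with the load: R3‖R_L = 33610 Ω.
Below node A the resistance is R2 + (R3‖R_L) = 42160 Ω, so V_A = 37.9 × 42160/42550 = 37.55 V.
Then V_B = V_A × (R3‖R_L)/(R2 + R3‖R_L) = 37.55 × 33610/42160 = 29.9 V.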